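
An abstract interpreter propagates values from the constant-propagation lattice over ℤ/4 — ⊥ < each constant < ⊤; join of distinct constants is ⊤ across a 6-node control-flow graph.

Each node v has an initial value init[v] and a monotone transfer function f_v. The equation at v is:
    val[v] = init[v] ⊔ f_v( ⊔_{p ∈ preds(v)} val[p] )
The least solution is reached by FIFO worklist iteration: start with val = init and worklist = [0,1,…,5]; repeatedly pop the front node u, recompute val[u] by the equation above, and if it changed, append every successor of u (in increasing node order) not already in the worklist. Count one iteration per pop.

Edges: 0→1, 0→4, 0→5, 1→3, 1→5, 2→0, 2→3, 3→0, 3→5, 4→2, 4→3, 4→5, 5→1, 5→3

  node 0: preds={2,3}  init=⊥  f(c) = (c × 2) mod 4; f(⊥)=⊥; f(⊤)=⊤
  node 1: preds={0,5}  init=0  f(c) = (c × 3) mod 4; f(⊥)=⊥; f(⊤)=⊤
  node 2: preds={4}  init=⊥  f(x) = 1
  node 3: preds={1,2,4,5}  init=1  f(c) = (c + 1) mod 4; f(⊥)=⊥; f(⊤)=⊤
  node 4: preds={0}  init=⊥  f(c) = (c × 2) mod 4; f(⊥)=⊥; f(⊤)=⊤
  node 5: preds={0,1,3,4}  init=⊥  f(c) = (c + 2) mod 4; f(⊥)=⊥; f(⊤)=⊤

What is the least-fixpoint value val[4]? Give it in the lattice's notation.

⊤

Trace (14 dequeues):
  [1] u=0 | in 1 | out 2 | prev ⊥ | push {}
  [2] u=1 | in 2 | out ⊤ | prev 0 | push {}
  [3] u=2 | in ⊥ | out 1 | prev ⊥ | push {0}
  [4] u=3 | in ⊤ | out ⊤ | prev 1 | push {}
  [5] u=4 | in 2 | out 0 | prev ⊥ | push {2,3}
  [6] u=5 | in ⊤ | out ⊤ | prev ⊥ | push {1}
  [7] u=0 | in ⊤ | out ⊤ | prev 2 | push {4,5}
  [8] u=2 | in 0 | out 1 | ==
  [9] u=3 | in ⊤ | out ⊤ | ==
  [10] u=1 | in ⊤ | out ⊤ | ==
  [11] u=4 | in ⊤ | out ⊤ | prev 0 | push {2,3}
  [12] u=5 | in ⊤ | out ⊤ | ==
  [13] u=2 | in ⊤ | out 1 | ==
  [14] u=3 | in ⊤ | out ⊤ | ==

Converged values:
  [0] ⊤
  [1] ⊤
  [2] 1
  [3] ⊤
  [4] ⊤
  [5] ⊤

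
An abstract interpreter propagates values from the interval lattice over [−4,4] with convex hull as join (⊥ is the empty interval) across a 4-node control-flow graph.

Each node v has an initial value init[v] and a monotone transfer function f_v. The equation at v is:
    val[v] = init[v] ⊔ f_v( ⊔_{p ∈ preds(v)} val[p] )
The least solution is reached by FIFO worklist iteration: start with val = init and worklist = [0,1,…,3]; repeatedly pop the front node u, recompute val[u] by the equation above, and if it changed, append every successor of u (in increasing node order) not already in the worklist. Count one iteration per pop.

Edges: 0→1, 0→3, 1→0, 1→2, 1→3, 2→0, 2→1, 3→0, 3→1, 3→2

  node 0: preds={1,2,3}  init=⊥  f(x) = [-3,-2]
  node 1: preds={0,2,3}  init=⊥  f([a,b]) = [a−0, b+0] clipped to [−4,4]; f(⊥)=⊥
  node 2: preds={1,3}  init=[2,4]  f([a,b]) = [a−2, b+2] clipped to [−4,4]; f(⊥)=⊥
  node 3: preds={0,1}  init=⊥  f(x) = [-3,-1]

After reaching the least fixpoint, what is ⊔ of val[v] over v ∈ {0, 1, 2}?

Trace (9 dequeues):
  [1] u=0 | in [2,4] | out [-3,-2] | prev ⊥ | push {}
  [2] u=1 | in [-3,4] | out [-3,4] | prev ⊥ | push {0}
  [3] u=2 | in [-3,4] | out [-4,4] | prev [2,4] | push {1}
  [4] u=3 | in [-3,4] | out [-3,-1] | prev ⊥ | push {2}
  [5] u=0 | in [-4,4] | out [-3,-2] | ==
  [6] u=1 | in [-4,4] | out [-4,4] | prev [-3,4] | push {0,3}
  [7] u=2 | in [-4,4] | out [-4,4] | ==
  [8] u=0 | in [-4,4] | out [-3,-2] | ==
  [9] u=3 | in [-4,4] | out [-3,-1] | ==

Converged values:
  [0] [-3,-2]
  [1] [-4,4]
  [2] [-4,4]
  [3] [-3,-1]

[-4,4]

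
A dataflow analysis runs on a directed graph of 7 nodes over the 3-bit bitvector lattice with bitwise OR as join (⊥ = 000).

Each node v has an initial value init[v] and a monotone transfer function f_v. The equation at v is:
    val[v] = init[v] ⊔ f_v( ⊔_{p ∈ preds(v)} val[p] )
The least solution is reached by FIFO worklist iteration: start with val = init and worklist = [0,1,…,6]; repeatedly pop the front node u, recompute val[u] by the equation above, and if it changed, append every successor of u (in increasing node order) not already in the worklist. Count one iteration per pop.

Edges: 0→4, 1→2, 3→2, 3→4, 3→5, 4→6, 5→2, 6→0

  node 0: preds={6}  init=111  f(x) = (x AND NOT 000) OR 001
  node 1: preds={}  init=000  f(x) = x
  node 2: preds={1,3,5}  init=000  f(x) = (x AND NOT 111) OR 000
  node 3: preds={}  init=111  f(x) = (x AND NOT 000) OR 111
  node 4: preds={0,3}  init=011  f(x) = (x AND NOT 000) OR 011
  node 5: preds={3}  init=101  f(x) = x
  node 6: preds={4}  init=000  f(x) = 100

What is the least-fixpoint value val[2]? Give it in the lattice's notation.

Iteration log — 9 steps:
  step 1. node 0  ⊔preds=000  new=111  stable
  step 2. node 1  ⊔preds=000  new=000  stable
  step 3. node 2  ⊔preds=111  new=000  stable
  step 4. node 3  ⊔preds=000  new=111  stable
  step 5. node 4  ⊔preds=111  new=111  old=011  +wl: 
  step 6. node 5  ⊔preds=111  new=111  old=101  +wl: 2
  step 7. node 6  ⊔preds=111  new=100  old=000  +wl: 0
  step 8. node 2  ⊔preds=111  new=000  stable
  step 9. node 0  ⊔preds=100  new=111  stable

Least fixpoint reached:
  node 0: 111
  node 1: 000
  node 2: 000
  node 3: 111
  node 4: 111
  node 5: 111
  node 6: 100

000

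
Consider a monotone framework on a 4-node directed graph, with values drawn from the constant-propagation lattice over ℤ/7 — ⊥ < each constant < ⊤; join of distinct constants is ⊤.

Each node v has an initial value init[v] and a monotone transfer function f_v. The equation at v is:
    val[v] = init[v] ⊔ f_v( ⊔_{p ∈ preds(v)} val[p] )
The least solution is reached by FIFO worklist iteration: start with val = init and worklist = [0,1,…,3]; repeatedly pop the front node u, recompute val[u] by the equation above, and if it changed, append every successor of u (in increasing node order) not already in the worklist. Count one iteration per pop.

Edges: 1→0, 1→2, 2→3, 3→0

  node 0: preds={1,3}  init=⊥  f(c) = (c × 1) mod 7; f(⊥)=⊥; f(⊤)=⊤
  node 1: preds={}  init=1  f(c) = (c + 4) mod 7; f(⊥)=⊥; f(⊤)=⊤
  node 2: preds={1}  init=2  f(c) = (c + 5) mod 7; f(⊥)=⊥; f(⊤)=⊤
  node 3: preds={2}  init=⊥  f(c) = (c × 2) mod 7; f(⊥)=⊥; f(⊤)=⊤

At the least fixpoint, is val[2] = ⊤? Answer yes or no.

yes

Worklist (5 pops):
  #1 pop 0: in=1 → 1 (was ⊥); enqueue []
  #2 pop 1: in=⊥ → 1 (no change)
  #3 pop 2: in=1 → ⊤ (was 2); enqueue []
  #4 pop 3: in=⊤ → ⊤ (was ⊥); enqueue [0]
  #5 pop 0: in=⊤ → ⊤ (was 1); enqueue []

Fixpoint:
  val[0] = ⊤
  val[1] = 1
  val[2] = ⊤
  val[3] = ⊤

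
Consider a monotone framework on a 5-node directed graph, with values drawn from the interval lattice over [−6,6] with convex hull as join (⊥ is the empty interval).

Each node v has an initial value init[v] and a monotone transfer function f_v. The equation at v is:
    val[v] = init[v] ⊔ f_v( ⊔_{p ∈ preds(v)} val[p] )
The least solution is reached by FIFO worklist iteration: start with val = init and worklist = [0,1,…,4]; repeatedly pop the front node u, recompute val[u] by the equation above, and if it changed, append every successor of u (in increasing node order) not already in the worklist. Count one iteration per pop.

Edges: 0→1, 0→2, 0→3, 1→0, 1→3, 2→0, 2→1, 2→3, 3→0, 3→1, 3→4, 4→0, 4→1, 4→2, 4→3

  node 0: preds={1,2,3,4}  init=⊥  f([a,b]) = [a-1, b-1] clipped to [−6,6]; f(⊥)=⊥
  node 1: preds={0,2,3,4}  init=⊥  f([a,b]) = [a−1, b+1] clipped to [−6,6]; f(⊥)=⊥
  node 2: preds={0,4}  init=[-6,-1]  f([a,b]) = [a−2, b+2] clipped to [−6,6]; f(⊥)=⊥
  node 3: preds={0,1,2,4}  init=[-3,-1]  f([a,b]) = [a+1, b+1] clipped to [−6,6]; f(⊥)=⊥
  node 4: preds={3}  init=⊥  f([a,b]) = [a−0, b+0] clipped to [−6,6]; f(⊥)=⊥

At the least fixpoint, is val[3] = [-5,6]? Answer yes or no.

Iteration log — 21 steps:
  step 1. node 0  ⊔preds=[-6,-1]  new=[-6,-2]  old=⊥  +wl: 
  step 2. node 1  ⊔preds=[-6,-1]  new=[-6,0]  old=⊥  +wl: 0
  step 3. node 2  ⊔preds=[-6,-2]  new=[-6,0]  old=[-6,-1]  +wl: 1
  step 4. node 3  ⊔preds=[-6,0]  new=[-5,1]  old=[-3,-1]  +wl: 
  step 5. node 4  ⊔preds=[-5,1]  new=[-5,1]  old=⊥  +wl: 2,3
  step 6. node 0  ⊔preds=[-6,1]  new=[-6,0]  old=[-6,-2]  +wl: 
  step 7. node 1  ⊔preds=[-6,1]  new=[-6,2]  old=[-6,0]  +wl: 0
  step 8. node 2  ⊔preds=[-6,1]  new=[-6,3]  old=[-6,0]  +wl: 1
  step 9. node 3  ⊔preds=[-6,3]  new=[-5,4]  old=[-5,1]  +wl: 4
  step 10. node 0  ⊔preds=[-6,4]  new=[-6,3]  old=[-6,0]  +wl: 2,3
  step 11. node 1  ⊔preds=[-6,4]  new=[-6,5]  old=[-6,2]  +wl: 0
  step 12. node 4  ⊔preds=[-5,4]  new=[-5,4]  old=[-5,1]  +wl: 1
  step 13. node 2  ⊔preds=[-6,4]  new=[-6,6]  old=[-6,3]  +wl: 
  step 14. node 3  ⊔preds=[-6,6]  new=[-5,6]  old=[-5,4]  +wl: 4
  step 15. node 0  ⊔preds=[-6,6]  new=[-6,5]  old=[-6,3]  +wl: 2,3
  step 16. node 1  ⊔preds=[-6,6]  new=[-6,6]  old=[-6,5]  +wl: 0
  step 17. node 4  ⊔preds=[-5,6]  new=[-5,6]  old=[-5,4]  +wl: 1
  step 18. node 2  ⊔preds=[-6,6]  new=[-6,6]  stable
  step 19. node 3  ⊔preds=[-6,6]  new=[-5,6]  stable
  step 20. node 0  ⊔preds=[-6,6]  new=[-6,5]  stable
  step 21. node 1  ⊔preds=[-6,6]  new=[-6,6]  stable

Least fixpoint reached:
  node 0: [-6,5]
  node 1: [-6,6]
  node 2: [-6,6]
  node 3: [-5,6]
  node 4: [-5,6]

yes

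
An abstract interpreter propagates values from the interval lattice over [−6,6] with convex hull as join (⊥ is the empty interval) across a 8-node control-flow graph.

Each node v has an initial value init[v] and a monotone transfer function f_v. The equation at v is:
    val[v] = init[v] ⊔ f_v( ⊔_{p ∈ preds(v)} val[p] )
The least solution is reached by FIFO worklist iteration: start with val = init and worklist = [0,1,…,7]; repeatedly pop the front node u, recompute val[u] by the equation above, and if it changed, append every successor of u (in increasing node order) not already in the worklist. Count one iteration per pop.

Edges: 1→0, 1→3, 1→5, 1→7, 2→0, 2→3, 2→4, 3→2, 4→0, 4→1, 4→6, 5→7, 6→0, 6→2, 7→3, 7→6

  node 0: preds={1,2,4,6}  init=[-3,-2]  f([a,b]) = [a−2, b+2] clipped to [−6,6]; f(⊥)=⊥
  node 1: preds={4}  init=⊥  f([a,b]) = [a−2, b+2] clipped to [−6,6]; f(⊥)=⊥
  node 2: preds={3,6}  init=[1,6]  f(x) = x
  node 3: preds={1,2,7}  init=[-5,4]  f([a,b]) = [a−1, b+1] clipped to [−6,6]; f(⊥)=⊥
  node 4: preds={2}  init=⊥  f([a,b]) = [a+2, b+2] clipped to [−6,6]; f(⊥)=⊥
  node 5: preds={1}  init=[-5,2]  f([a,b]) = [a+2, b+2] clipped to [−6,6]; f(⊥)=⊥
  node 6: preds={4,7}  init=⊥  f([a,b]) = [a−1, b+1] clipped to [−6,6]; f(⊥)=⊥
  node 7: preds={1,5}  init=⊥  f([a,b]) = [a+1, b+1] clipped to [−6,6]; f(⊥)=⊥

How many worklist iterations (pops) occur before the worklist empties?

29

Worklist (29 pops):
  #1 pop 0: in=[1,6] → [-3,6] (was [-3,-2]); enqueue []
  #2 pop 1: in=⊥ → ⊥ (no change)
  #3 pop 2: in=[-5,4] → [-5,6] (was [1,6]); enqueue [0]
  #4 pop 3: in=[-5,6] → [-6,6] (was [-5,4]); enqueue [2]
  #5 pop 4: in=[-5,6] → [-3,6] (was ⊥); enqueue [1]
  #6 pop 5: in=⊥ → [-5,2] (no change)
  #7 pop 6: in=[-3,6] → [-4,6] (was ⊥); enqueue []
  #8 pop 7: in=[-5,2] → [-4,3] (was ⊥); enqueue [3,6]
  #9 pop 0: in=[-5,6] → [-6,6] (was [-3,6]); enqueue []
  #10 pop 2: in=[-6,6] → [-6,6] (was [-5,6]); enqueue [0,4]
  #11 pop 1: in=[-3,6] → [-5,6] (was ⊥); enqueue [5,7]
  #12 pop 3: in=[-6,6] → [-6,6] (no change)
  #13 pop 6: in=[-4,6] → [-5,6] (was [-4,6]); enqueue [2]
  #14 pop 0: in=[-6,6] → [-6,6] (no change)
  #15 pop 4: in=[-6,6] → [-4,6] (was [-3,6]); enqueue [0,1,6]
  #16 pop 5: in=[-5,6] → [-5,6] (was [-5,2]); enqueue []
  #17 pop 7: in=[-5,6] → [-4,6] (was [-4,3]); enqueue [3]
  #18 pop 2: in=[-6,6] → [-6,6] (no change)
  #19 pop 0: in=[-6,6] → [-6,6] (no change)
  #20 pop 1: in=[-4,6] → [-6,6] (was [-5,6]); enqueue [0,5,7]
  #21 pop 6: in=[-4,6] → [-5,6] (no change)
  #22 pop 3: in=[-6,6] → [-6,6] (no change)
  #23 pop 0: in=[-6,6] → [-6,6] (no change)
  #24 pop 5: in=[-6,6] → [-5,6] (no change)
  #25 pop 7: in=[-6,6] → [-5,6] (was [-4,6]); enqueue [3,6]
  #26 pop 3: in=[-6,6] → [-6,6] (no change)
  #27 pop 6: in=[-5,6] → [-6,6] (was [-5,6]); enqueue [0,2]
  #28 pop 0: in=[-6,6] → [-6,6] (no change)
  #29 pop 2: in=[-6,6] → [-6,6] (no change)

Fixpoint:
  val[0] = [-6,6]
  val[1] = [-6,6]
  val[2] = [-6,6]
  val[3] = [-6,6]
  val[4] = [-4,6]
  val[5] = [-5,6]
  val[6] = [-6,6]
  val[7] = [-5,6]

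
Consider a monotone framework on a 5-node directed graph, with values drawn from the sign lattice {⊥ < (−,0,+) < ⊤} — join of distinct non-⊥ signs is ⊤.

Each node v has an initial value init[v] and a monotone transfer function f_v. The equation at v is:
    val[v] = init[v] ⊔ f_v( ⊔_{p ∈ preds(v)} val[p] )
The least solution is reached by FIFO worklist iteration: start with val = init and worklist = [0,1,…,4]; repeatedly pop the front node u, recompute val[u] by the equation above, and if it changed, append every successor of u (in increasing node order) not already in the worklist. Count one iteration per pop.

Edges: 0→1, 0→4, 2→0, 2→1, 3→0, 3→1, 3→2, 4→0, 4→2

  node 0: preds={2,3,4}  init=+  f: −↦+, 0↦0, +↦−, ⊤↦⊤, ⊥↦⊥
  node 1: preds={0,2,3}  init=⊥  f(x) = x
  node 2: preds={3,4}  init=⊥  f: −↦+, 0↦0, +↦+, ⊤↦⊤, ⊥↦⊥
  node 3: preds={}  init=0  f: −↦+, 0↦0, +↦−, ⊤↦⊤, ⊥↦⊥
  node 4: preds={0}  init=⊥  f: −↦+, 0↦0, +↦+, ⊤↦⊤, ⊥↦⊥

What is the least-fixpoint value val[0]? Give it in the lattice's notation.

Trace (10 dequeues):
  [1] u=0 | in 0 | out ⊤ | prev + | push {}
  [2] u=1 | in ⊤ | out ⊤ | prev ⊥ | push {}
  [3] u=2 | in 0 | out 0 | prev ⊥ | push {0,1}
  [4] u=3 | in ⊥ | out 0 | ==
  [5] u=4 | in ⊤ | out ⊤ | prev ⊥ | push {2}
  [6] u=0 | in ⊤ | out ⊤ | ==
  [7] u=1 | in ⊤ | out ⊤ | ==
  [8] u=2 | in ⊤ | out ⊤ | prev 0 | push {0,1}
  [9] u=0 | in ⊤ | out ⊤ | ==
  [10] u=1 | in ⊤ | out ⊤ | ==

Converged values:
  [0] ⊤
  [1] ⊤
  [2] ⊤
  [3] 0
  [4] ⊤

⊤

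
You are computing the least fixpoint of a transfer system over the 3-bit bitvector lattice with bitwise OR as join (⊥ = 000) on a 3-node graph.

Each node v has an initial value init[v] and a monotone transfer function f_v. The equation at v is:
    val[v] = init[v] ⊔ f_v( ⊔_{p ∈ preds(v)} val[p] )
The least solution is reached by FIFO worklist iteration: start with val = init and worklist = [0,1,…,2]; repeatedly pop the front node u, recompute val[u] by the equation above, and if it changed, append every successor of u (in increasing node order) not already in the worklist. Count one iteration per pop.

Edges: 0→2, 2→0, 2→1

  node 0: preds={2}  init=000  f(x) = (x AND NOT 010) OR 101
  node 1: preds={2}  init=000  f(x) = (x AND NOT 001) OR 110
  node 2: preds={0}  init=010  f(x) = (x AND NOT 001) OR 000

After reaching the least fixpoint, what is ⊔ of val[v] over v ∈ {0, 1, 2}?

Worklist (5 pops):
  #1 pop 0: in=010 → 101 (was 000); enqueue []
  #2 pop 1: in=010 → 110 (was 000); enqueue []
  #3 pop 2: in=101 → 110 (was 010); enqueue [0,1]
  #4 pop 0: in=110 → 101 (no change)
  #5 pop 1: in=110 → 110 (no change)

Fixpoint:
  val[0] = 101
  val[1] = 110
  val[2] = 110

111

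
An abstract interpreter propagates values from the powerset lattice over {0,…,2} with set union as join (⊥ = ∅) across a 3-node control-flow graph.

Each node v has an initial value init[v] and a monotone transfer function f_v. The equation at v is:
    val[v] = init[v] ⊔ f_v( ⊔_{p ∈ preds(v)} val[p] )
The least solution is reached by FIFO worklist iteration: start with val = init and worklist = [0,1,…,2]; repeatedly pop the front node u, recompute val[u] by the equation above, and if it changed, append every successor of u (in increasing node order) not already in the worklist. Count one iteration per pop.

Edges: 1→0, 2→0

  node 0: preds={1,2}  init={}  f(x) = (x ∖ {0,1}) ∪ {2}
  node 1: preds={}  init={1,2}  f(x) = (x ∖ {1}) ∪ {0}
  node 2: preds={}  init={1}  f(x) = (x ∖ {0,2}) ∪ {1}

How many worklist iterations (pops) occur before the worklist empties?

4

Worklist (4 pops):
  #1 pop 0: in={1,2} → {2} (was {}); enqueue []
  #2 pop 1: in={} → {0,1,2} (was {1,2}); enqueue [0]
  #3 pop 2: in={} → {1} (no change)
  #4 pop 0: in={0,1,2} → {2} (no change)

Fixpoint:
  val[0] = {2}
  val[1] = {0,1,2}
  val[2] = {1}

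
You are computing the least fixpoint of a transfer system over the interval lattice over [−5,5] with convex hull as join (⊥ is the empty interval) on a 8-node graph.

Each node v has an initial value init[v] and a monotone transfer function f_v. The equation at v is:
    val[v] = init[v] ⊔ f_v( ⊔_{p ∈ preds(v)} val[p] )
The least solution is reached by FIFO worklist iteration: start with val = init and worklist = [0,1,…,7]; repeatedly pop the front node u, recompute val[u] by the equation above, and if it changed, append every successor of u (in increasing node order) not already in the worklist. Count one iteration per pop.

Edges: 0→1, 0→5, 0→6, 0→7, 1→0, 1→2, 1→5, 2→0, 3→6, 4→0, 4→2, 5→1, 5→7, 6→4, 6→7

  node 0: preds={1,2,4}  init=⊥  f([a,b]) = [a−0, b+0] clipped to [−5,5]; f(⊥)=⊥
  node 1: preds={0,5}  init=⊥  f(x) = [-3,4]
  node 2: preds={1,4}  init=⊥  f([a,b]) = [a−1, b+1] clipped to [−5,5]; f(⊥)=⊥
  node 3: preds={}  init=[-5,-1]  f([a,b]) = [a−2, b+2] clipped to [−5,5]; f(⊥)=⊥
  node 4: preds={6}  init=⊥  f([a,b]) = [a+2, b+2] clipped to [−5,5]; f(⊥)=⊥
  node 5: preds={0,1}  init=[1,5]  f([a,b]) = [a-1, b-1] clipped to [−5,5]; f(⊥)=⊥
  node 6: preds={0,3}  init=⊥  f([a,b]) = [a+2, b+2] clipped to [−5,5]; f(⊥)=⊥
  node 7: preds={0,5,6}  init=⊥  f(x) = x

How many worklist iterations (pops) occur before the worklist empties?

20

Worklist (20 pops):
  #1 pop 0: in=⊥ → ⊥ (no change)
  #2 pop 1: in=[1,5] → [-3,4] (was ⊥); enqueue [0]
  #3 pop 2: in=[-3,4] → [-4,5] (was ⊥); enqueue []
  #4 pop 3: in=⊥ → [-5,-1] (no change)
  #5 pop 4: in=⊥ → ⊥ (no change)
  #6 pop 5: in=[-3,4] → [-4,5] (was [1,5]); enqueue [1]
  #7 pop 6: in=[-5,-1] → [-3,1] (was ⊥); enqueue [4]
  #8 pop 7: in=[-4,5] → [-4,5] (was ⊥); enqueue []
  #9 pop 0: in=[-4,5] → [-4,5] (was ⊥); enqueue [5,6,7]
  #10 pop 1: in=[-4,5] → [-3,4] (no change)
  #11 pop 4: in=[-3,1] → [-1,3] (was ⊥); enqueue [0,2]
  #12 pop 5: in=[-4,5] → [-5,5] (was [-4,5]); enqueue [1]
  #13 pop 6: in=[-5,5] → [-3,5] (was [-3,1]); enqueue [4]
  #14 pop 7: in=[-5,5] → [-5,5] (was [-4,5]); enqueue []
  #15 pop 0: in=[-4,5] → [-4,5] (no change)
  #16 pop 2: in=[-3,4] → [-4,5] (no change)
  #17 pop 1: in=[-5,5] → [-3,4] (no change)
  #18 pop 4: in=[-3,5] → [-1,5] (was [-1,3]); enqueue [0,2]
  #19 pop 0: in=[-4,5] → [-4,5] (no change)
  #20 pop 2: in=[-3,5] → [-4,5] (no change)

Fixpoint:
  val[0] = [-4,5]
  val[1] = [-3,4]
  val[2] = [-4,5]
  val[3] = [-5,-1]
  val[4] = [-1,5]
  val[5] = [-5,5]
  val[6] = [-3,5]
  val[7] = [-5,5]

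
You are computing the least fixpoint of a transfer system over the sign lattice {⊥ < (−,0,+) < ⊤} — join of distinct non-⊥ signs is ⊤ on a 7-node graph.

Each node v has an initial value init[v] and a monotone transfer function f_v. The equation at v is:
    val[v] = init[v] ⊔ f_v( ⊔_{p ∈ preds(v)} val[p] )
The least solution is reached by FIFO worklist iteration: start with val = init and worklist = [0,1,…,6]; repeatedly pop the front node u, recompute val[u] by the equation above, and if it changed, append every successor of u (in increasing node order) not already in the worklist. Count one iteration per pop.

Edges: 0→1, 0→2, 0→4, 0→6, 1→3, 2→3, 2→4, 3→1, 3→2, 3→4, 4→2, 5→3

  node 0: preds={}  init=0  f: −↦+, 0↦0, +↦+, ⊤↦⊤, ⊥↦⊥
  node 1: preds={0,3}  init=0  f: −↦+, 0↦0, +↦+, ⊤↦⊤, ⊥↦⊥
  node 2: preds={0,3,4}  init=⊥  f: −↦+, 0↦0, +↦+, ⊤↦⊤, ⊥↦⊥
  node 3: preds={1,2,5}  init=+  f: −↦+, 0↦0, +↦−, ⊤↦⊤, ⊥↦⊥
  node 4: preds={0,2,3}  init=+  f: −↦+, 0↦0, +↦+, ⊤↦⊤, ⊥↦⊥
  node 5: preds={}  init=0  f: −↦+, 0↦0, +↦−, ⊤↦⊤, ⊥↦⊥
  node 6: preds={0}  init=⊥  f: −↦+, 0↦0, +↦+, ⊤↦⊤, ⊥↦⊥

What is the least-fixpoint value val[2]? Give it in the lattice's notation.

⊤

Trace (9 dequeues):
  [1] u=0 | in ⊥ | out 0 | ==
  [2] u=1 | in ⊤ | out ⊤ | prev 0 | push {}
  [3] u=2 | in ⊤ | out ⊤ | prev ⊥ | push {}
  [4] u=3 | in ⊤ | out ⊤ | prev + | push {1,2}
  [5] u=4 | in ⊤ | out ⊤ | prev + | push {}
  [6] u=5 | in ⊥ | out 0 | ==
  [7] u=6 | in 0 | out 0 | prev ⊥ | push {}
  [8] u=1 | in ⊤ | out ⊤ | ==
  [9] u=2 | in ⊤ | out ⊤ | ==

Converged values:
  [0] 0
  [1] ⊤
  [2] ⊤
  [3] ⊤
  [4] ⊤
  [5] 0
  [6] 0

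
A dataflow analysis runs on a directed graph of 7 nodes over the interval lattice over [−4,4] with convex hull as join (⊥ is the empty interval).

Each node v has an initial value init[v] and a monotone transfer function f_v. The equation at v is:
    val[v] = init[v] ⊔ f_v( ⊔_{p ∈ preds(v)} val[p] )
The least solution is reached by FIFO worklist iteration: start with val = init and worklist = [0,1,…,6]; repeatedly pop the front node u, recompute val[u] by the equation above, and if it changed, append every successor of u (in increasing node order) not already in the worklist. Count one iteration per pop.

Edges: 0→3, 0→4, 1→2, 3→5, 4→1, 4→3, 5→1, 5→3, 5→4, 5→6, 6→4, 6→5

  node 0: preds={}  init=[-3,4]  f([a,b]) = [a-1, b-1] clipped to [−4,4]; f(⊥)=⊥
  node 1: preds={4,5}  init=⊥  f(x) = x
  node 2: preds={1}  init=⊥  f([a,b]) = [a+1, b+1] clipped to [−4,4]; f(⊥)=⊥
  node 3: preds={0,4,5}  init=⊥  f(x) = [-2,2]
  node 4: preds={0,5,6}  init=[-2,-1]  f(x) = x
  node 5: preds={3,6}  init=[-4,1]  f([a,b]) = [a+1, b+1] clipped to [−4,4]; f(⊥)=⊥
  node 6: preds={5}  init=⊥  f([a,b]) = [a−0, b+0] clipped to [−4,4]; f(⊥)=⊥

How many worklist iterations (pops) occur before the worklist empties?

18

Trace (18 dequeues):
  [1] u=0 | in ⊥ | out [-3,4] | ==
  [2] u=1 | in [-4,1] | out [-4,1] | prev ⊥ | push {}
  [3] u=2 | in [-4,1] | out [-3,2] | prev ⊥ | push {}
  [4] u=3 | in [-4,4] | out [-2,2] | prev ⊥ | push {}
  [5] u=4 | in [-4,4] | out [-4,4] | prev [-2,-1] | push {1,3}
  [6] u=5 | in [-2,2] | out [-4,3] | prev [-4,1] | push {4}
  [7] u=6 | in [-4,3] | out [-4,3] | prev ⊥ | push {5}
  [8] u=1 | in [-4,4] | out [-4,4] | prev [-4,1] | push {2}
  [9] u=3 | in [-4,4] | out [-2,2] | ==
  [10] u=4 | in [-4,4] | out [-4,4] | ==
  [11] u=5 | in [-4,3] | out [-4,4] | prev [-4,3] | push {1,3,4,6}
  [12] u=2 | in [-4,4] | out [-3,4] | prev [-3,2] | push {}
  [13] u=1 | in [-4,4] | out [-4,4] | ==
  [14] u=3 | in [-4,4] | out [-2,2] | ==
  [15] u=4 | in [-4,4] | out [-4,4] | ==
  [16] u=6 | in [-4,4] | out [-4,4] | prev [-4,3] | push {4,5}
  [17] u=4 | in [-4,4] | out [-4,4] | ==
  [18] u=5 | in [-4,4] | out [-4,4] | ==

Converged values:
  [0] [-3,4]
  [1] [-4,4]
  [2] [-3,4]
  [3] [-2,2]
  [4] [-4,4]
  [5] [-4,4]
  [6] [-4,4]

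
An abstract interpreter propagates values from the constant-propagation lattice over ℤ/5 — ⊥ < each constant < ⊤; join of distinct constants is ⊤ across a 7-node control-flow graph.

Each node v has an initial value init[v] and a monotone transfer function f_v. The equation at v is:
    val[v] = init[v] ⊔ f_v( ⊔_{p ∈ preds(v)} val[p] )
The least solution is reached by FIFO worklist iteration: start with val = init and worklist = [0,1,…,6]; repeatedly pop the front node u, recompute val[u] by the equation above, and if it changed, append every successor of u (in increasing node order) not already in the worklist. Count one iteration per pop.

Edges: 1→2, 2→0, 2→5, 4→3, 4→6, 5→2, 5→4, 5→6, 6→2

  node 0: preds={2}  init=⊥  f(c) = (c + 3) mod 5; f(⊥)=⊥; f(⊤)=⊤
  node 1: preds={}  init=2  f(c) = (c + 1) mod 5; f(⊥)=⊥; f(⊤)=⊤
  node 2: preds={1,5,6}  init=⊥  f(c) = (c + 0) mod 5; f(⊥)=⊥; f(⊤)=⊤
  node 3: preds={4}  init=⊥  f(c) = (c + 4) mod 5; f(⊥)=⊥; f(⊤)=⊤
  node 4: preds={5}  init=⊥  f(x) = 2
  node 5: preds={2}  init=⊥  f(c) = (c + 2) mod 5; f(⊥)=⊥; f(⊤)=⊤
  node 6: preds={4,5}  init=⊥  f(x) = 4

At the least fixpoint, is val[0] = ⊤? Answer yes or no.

yes

Iteration log — 16 steps:
  step 1. node 0  ⊔preds=⊥  new=⊥  stable
  step 2. node 1  ⊔preds=⊥  new=2  stable
  step 3. node 2  ⊔preds=2  new=2  old=⊥  +wl: 0
  step 4. node 3  ⊔preds=⊥  new=⊥  stable
  step 5. node 4  ⊔preds=⊥  new=2  old=⊥  +wl: 3
  step 6. node 5  ⊔preds=2  new=4  old=⊥  +wl: 2,4
  step 7. node 6  ⊔preds=⊤  new=4  old=⊥  +wl: 
  step 8. node 0  ⊔preds=2  new=0  old=⊥  +wl: 
  step 9. node 3  ⊔preds=2  new=1  old=⊥  +wl: 
  step 10. node 2  ⊔preds=⊤  new=⊤  old=2  +wl: 0,5
  step 11. node 4  ⊔preds=4  new=2  stable
  step 12. node 0  ⊔preds=⊤  new=⊤  old=0  +wl: 
  step 13. node 5  ⊔preds=⊤  new=⊤  old=4  +wl: 2,4,6
  step 14. node 2  ⊔preds=⊤  new=⊤  stable
  step 15. node 4  ⊔preds=⊤  new=2  stable
  step 16. node 6  ⊔preds=⊤  new=4  stable

Least fixpoint reached:
  node 0: ⊤
  node 1: 2
  node 2: ⊤
  node 3: 1
  node 4: 2
  node 5: ⊤
  node 6: 4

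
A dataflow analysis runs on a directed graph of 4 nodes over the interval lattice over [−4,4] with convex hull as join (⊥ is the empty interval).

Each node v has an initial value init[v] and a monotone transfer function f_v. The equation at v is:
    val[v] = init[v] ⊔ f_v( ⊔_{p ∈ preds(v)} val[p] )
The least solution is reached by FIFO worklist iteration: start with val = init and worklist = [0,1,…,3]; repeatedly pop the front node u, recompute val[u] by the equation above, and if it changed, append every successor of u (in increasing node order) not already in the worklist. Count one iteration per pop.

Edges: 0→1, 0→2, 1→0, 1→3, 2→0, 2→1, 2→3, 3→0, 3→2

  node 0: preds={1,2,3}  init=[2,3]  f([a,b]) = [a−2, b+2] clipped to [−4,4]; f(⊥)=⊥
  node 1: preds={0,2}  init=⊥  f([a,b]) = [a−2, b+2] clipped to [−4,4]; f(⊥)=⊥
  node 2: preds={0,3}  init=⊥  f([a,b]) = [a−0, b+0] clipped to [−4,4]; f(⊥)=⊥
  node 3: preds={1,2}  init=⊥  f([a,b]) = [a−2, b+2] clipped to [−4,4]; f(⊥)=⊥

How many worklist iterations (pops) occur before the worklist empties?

12

Trace (12 dequeues):
  [1] u=0 | in ⊥ | out [2,3] | ==
  [2] u=1 | in [2,3] | out [0,4] | prev ⊥ | push {0}
  [3] u=2 | in [2,3] | out [2,3] | prev ⊥ | push {1}
  [4] u=3 | in [0,4] | out [-2,4] | prev ⊥ | push {2}
  [5] u=0 | in [-2,4] | out [-4,4] | prev [2,3] | push {}
  [6] u=1 | in [-4,4] | out [-4,4] | prev [0,4] | push {0,3}
  [7] u=2 | in [-4,4] | out [-4,4] | prev [2,3] | push {1}
  [8] u=0 | in [-4,4] | out [-4,4] | ==
  [9] u=3 | in [-4,4] | out [-4,4] | prev [-2,4] | push {0,2}
  [10] u=1 | in [-4,4] | out [-4,4] | ==
  [11] u=0 | in [-4,4] | out [-4,4] | ==
  [12] u=2 | in [-4,4] | out [-4,4] | ==

Converged values:
  [0] [-4,4]
  [1] [-4,4]
  [2] [-4,4]
  [3] [-4,4]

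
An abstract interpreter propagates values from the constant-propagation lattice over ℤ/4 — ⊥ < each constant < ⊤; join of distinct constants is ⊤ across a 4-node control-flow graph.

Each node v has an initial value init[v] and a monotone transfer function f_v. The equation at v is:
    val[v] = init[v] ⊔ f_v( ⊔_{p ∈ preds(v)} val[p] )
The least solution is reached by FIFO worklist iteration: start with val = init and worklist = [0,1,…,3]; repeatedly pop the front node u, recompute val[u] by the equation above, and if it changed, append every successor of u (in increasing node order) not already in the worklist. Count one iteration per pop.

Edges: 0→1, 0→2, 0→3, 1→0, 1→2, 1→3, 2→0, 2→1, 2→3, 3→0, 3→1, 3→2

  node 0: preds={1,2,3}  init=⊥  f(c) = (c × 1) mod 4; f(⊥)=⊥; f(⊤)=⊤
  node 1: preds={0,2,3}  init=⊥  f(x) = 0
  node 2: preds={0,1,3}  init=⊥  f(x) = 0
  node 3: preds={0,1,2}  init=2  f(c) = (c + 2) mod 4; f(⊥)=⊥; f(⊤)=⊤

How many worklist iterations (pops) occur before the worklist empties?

Trace (8 dequeues):
  [1] u=0 | in 2 | out 2 | prev ⊥ | push {}
  [2] u=1 | in 2 | out 0 | prev ⊥ | push {0}
  [3] u=2 | in ⊤ | out 0 | prev ⊥ | push {1}
  [4] u=3 | in ⊤ | out ⊤ | prev 2 | push {2}
  [5] u=0 | in ⊤ | out ⊤ | prev 2 | push {3}
  [6] u=1 | in ⊤ | out 0 | ==
  [7] u=2 | in ⊤ | out 0 | ==
  [8] u=3 | in ⊤ | out ⊤ | ==

Converged values:
  [0] ⊤
  [1] 0
  [2] 0
  [3] ⊤

8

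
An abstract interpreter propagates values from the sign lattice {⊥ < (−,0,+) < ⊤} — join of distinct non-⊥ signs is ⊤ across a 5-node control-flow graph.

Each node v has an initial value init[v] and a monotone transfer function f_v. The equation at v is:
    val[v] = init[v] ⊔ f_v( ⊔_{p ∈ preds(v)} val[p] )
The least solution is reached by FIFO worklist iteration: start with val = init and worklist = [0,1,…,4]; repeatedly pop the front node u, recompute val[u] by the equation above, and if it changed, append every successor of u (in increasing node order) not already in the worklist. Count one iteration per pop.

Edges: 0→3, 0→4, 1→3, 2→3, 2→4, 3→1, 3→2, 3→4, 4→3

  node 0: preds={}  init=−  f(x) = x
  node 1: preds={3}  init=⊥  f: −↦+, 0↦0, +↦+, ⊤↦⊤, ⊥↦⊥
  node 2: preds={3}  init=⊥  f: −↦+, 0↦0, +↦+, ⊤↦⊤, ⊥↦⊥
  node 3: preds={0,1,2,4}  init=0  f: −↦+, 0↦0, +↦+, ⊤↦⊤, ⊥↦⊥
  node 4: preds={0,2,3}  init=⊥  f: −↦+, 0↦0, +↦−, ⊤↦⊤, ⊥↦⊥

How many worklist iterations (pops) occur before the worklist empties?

Iteration log — 9 steps:
  step 1. node 0  ⊔preds=⊥  new=−  stable
  step 2. node 1  ⊔preds=0  new=0  old=⊥  +wl: 
  step 3. node 2  ⊔preds=0  new=0  old=⊥  +wl: 
  step 4. node 3  ⊔preds=⊤  new=⊤  old=0  +wl: 1,2
  step 5. node 4  ⊔preds=⊤  new=⊤  old=⊥  +wl: 3
  step 6. node 1  ⊔preds=⊤  new=⊤  old=0  +wl: 
  step 7. node 2  ⊔preds=⊤  new=⊤  old=0  +wl: 4
  step 8. node 3  ⊔preds=⊤  new=⊤  stable
  step 9. node 4  ⊔preds=⊤  new=⊤  stable

Least fixpoint reached:
  node 0: −
  node 1: ⊤
  node 2: ⊤
  node 3: ⊤
  node 4: ⊤

9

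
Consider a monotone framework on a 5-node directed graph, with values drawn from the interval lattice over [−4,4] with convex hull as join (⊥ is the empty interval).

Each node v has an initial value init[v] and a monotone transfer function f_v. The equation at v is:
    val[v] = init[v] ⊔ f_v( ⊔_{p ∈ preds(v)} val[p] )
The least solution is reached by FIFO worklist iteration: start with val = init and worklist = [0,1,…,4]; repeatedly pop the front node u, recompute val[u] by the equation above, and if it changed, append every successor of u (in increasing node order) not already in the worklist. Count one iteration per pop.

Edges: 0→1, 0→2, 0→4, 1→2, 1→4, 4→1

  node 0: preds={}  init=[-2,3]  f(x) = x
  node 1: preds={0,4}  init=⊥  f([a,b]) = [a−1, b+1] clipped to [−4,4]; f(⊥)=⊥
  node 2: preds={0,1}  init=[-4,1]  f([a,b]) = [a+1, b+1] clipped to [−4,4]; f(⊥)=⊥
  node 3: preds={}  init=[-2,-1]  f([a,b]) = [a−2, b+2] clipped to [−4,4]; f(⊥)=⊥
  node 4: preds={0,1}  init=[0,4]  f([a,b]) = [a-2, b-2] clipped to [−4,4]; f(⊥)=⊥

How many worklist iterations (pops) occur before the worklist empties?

8

Worklist (8 pops):
  #1 pop 0: in=⊥ → [-2,3] (no change)
  #2 pop 1: in=[-2,4] → [-3,4] (was ⊥); enqueue []
  #3 pop 2: in=[-3,4] → [-4,4] (was [-4,1]); enqueue []
  #4 pop 3: in=⊥ → [-2,-1] (no change)
  #5 pop 4: in=[-3,4] → [-4,4] (was [0,4]); enqueue [1]
  #6 pop 1: in=[-4,4] → [-4,4] (was [-3,4]); enqueue [2,4]
  #7 pop 2: in=[-4,4] → [-4,4] (no change)
  #8 pop 4: in=[-4,4] → [-4,4] (no change)

Fixpoint:
  val[0] = [-2,3]
  val[1] = [-4,4]
  val[2] = [-4,4]
  val[3] = [-2,-1]
  val[4] = [-4,4]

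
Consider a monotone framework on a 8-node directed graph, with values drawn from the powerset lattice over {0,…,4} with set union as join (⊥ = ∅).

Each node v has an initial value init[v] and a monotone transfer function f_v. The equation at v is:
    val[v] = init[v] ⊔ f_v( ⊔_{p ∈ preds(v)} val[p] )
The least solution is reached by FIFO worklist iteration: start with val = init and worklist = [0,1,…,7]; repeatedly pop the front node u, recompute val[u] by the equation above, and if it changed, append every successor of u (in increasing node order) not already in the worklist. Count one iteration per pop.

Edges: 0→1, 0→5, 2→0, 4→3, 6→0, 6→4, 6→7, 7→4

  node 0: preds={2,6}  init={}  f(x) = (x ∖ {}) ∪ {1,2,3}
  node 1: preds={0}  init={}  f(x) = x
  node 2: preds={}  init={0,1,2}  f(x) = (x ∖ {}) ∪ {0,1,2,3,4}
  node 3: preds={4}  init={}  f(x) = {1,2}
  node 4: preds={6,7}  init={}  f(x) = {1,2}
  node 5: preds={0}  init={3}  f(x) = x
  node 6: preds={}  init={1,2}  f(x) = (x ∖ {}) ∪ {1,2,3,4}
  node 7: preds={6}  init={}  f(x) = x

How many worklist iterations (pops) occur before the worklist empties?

Trace (13 dequeues):
  [1] u=0 | in {0,1,2} | out {0,1,2,3} | prev {} | push {}
  [2] u=1 | in {0,1,2,3} | out {0,1,2,3} | prev {} | push {}
  [3] u=2 | in {} | out {0,1,2,3,4} | prev {0,1,2} | push {0}
  [4] u=3 | in {} | out {1,2} | prev {} | push {}
  [5] u=4 | in {1,2} | out {1,2} | prev {} | push {3}
  [6] u=5 | in {0,1,2,3} | out {0,1,2,3} | prev {3} | push {}
  [7] u=6 | in {} | out {1,2,3,4} | prev {1,2} | push {4}
  [8] u=7 | in {1,2,3,4} | out {1,2,3,4} | prev {} | push {}
  [9] u=0 | in {0,1,2,3,4} | out {0,1,2,3,4} | prev {0,1,2,3} | push {1,5}
  [10] u=3 | in {1,2} | out {1,2} | ==
  [11] u=4 | in {1,2,3,4} | out {1,2} | ==
  [12] u=1 | in {0,1,2,3,4} | out {0,1,2,3,4} | prev {0,1,2,3} | push {}
  [13] u=5 | in {0,1,2,3,4} | out {0,1,2,3,4} | prev {0,1,2,3} | push {}

Converged values:
  [0] {0,1,2,3,4}
  [1] {0,1,2,3,4}
  [2] {0,1,2,3,4}
  [3] {1,2}
  [4] {1,2}
  [5] {0,1,2,3,4}
  [6] {1,2,3,4}
  [7] {1,2,3,4}

13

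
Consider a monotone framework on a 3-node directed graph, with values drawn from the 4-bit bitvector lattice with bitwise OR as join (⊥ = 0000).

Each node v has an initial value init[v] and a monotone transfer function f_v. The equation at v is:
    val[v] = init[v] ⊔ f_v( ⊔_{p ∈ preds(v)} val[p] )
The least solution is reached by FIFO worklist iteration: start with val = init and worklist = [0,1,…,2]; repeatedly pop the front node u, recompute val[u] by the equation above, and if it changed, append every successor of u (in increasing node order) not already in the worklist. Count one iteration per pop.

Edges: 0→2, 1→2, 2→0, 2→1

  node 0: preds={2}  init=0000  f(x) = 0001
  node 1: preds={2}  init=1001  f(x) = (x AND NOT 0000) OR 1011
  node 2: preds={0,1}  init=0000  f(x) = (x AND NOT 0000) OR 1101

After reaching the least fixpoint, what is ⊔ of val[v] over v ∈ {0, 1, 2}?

1111

Trace (6 dequeues):
  [1] u=0 | in 0000 | out 0001 | prev 0000 | push {}
  [2] u=1 | in 0000 | out 1011 | prev 1001 | push {}
  [3] u=2 | in 1011 | out 1111 | prev 0000 | push {0,1}
  [4] u=0 | in 1111 | out 0001 | ==
  [5] u=1 | in 1111 | out 1111 | prev 1011 | push {2}
  [6] u=2 | in 1111 | out 1111 | ==

Converged values:
  [0] 0001
  [1] 1111
  [2] 1111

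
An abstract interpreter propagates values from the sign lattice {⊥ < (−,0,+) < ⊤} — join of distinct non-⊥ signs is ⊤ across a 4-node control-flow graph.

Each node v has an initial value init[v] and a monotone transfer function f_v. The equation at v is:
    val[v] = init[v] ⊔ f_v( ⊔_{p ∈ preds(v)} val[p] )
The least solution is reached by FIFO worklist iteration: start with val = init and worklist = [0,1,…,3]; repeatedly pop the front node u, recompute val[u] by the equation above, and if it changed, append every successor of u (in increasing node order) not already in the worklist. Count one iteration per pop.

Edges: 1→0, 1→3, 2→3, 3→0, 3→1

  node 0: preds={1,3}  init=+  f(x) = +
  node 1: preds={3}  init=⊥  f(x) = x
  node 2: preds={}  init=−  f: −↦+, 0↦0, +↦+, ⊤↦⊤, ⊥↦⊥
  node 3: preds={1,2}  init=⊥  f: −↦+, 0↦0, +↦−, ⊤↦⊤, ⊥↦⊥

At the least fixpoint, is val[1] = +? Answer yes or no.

no

Trace (12 dequeues):
  [1] u=0 | in ⊥ | out + | ==
  [2] u=1 | in ⊥ | out ⊥ | ==
  [3] u=2 | in ⊥ | out − | ==
  [4] u=3 | in − | out + | prev ⊥ | push {0,1}
  [5] u=0 | in + | out + | ==
  [6] u=1 | in + | out + | prev ⊥ | push {0,3}
  [7] u=0 | in + | out + | ==
  [8] u=3 | in ⊤ | out ⊤ | prev + | push {0,1}
  [9] u=0 | in ⊤ | out + | ==
  [10] u=1 | in ⊤ | out ⊤ | prev + | push {0,3}
  [11] u=0 | in ⊤ | out + | ==
  [12] u=3 | in ⊤ | out ⊤ | ==

Converged values:
  [0] +
  [1] ⊤
  [2] −
  [3] ⊤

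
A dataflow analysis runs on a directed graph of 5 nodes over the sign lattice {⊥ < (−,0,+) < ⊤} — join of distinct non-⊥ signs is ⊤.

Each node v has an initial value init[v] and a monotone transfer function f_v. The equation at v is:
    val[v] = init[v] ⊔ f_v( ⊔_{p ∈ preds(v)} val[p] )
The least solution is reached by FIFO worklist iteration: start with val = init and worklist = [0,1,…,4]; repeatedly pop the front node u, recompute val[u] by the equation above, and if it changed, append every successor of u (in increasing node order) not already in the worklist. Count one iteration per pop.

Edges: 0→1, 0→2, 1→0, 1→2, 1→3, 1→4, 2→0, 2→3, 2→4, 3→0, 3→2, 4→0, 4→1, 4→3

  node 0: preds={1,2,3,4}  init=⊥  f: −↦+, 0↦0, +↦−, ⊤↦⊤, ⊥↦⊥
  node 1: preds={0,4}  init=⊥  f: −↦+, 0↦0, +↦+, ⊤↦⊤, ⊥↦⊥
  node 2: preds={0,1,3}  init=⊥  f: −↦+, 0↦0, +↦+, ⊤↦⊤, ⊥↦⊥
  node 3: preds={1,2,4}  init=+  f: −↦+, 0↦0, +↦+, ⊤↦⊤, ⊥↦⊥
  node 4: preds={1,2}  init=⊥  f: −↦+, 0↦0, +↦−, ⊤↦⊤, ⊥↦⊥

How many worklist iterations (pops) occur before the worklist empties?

12

Trace (12 dequeues):
  [1] u=0 | in + | out − | prev ⊥ | push {}
  [2] u=1 | in − | out + | prev ⊥ | push {0}
  [3] u=2 | in ⊤ | out ⊤ | prev ⊥ | push {}
  [4] u=3 | in ⊤ | out ⊤ | prev + | push {2}
  [5] u=4 | in ⊤ | out ⊤ | prev ⊥ | push {1,3}
  [6] u=0 | in ⊤ | out ⊤ | prev − | push {}
  [7] u=2 | in ⊤ | out ⊤ | ==
  [8] u=1 | in ⊤ | out ⊤ | prev + | push {0,2,4}
  [9] u=3 | in ⊤ | out ⊤ | ==
  [10] u=0 | in ⊤ | out ⊤ | ==
  [11] u=2 | in ⊤ | out ⊤ | ==
  [12] u=4 | in ⊤ | out ⊤ | ==

Converged values:
  [0] ⊤
  [1] ⊤
  [2] ⊤
  [3] ⊤
  [4] ⊤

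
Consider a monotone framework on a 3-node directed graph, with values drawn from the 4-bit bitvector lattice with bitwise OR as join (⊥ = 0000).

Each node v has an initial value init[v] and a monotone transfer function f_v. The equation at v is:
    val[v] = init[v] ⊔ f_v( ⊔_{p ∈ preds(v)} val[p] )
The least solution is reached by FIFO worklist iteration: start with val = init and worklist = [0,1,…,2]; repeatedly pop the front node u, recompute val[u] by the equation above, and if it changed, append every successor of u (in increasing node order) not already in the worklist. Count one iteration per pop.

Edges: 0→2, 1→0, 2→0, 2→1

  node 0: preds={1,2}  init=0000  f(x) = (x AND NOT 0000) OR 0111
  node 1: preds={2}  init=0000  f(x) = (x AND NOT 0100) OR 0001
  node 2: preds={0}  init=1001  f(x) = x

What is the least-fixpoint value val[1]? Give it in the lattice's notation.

Worklist (6 pops):
  #1 pop 0: in=1001 → 1111 (was 0000); enqueue []
  #2 pop 1: in=1001 → 1001 (was 0000); enqueue [0]
  #3 pop 2: in=1111 → 1111 (was 1001); enqueue [1]
  #4 pop 0: in=1111 → 1111 (no change)
  #5 pop 1: in=1111 → 1011 (was 1001); enqueue [0]
  #6 pop 0: in=1111 → 1111 (no change)

Fixpoint:
  val[0] = 1111
  val[1] = 1011
  val[2] = 1111

1011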